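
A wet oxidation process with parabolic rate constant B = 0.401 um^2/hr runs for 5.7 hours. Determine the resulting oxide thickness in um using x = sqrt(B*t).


Step 1: Compute B*t = 0.401 * 5.7 = 2.2857
Step 2: x = sqrt(2.2857)
x = 1.512 um


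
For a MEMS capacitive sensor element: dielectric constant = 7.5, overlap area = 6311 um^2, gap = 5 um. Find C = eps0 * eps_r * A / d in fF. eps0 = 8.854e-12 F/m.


Step 1: Convert area to m^2: A = 6311e-12 m^2
Step 2: Convert gap to m: d = 5e-6 m
Step 3: C = eps0 * eps_r * A / d
C = 8.854e-12 * 7.5 * 6311e-12 / 5e-6
Step 4: Convert to fF (multiply by 1e15).
C = 83.82 fF


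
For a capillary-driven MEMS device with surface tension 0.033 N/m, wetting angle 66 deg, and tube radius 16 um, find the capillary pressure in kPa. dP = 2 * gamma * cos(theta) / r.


Step 1: cos(66 deg) = 0.4067
Step 2: Convert r to m: r = 16e-6 m
Step 3: dP = 2 * 0.033 * 0.4067 / 16e-6 = 1677.6 Pa
Step 4: Convert Pa to kPa (divide by 1000).
dP = 1.68 kPa


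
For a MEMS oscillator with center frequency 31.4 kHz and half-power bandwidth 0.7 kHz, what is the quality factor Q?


Step 1: Q = f0 / bandwidth
Step 2: Q = 31.4 / 0.7
Q = 44.9


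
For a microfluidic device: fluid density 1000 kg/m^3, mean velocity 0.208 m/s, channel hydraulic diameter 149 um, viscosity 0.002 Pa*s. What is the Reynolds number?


Step 1: Convert Dh to meters: Dh = 149e-6 m
Step 2: Re = rho * v * Dh / mu
Re = 1000 * 0.208 * 149e-6 / 0.002
Re = 15.496


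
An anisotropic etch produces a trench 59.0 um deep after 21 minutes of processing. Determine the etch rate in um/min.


Step 1: Etch rate = depth / time
Step 2: rate = 59.0 / 21
rate = 2.81 um/min


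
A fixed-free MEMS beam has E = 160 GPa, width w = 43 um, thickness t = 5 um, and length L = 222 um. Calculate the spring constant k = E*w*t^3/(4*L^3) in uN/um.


Step 1: Convert E to consistent units (1 GPa = 1000 uN/um^2).
E = 160 GPa = 160000 uN/um^2
Step 2: Compute t^3 = 5^3 = 125
Step 3: Compute L^3 = 222^3 = 10941048
Step 4: k = 160000 * 43 * 125 / (4 * 10941048)
k = 19.6508 uN/um


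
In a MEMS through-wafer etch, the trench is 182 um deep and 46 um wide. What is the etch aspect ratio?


Step 1: AR = depth / width
Step 2: AR = 182 / 46
AR = 4.0


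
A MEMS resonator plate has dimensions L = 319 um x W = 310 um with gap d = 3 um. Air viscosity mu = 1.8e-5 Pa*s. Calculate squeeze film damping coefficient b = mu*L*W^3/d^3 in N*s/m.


Step 1: Convert to SI.
L = 319e-6 m, W = 310e-6 m, d = 3e-6 m
Step 2: W^3 = (310e-6)^3 = 2.98e-11 m^3
Step 3: d^3 = (3e-6)^3 = 2.70e-17 m^3
Step 4: b = 1.8e-5 * 319e-6 * 2.98e-11 / 2.70e-17
b = 6.34e-03 N*s/m


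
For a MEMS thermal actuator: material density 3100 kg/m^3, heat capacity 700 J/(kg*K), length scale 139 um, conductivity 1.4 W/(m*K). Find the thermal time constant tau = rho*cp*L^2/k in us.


Step 1: Convert L to m: L = 139e-6 m
Step 2: L^2 = (139e-6)^2 = 1.9321e-08 m^2
Step 3: tau = 3100 * 700 * 1.9321e-08 / 1.4 = 2.994755e-02 s
Step 4: Convert to microseconds (multiply by 1e6).
tau = 29947.55 us


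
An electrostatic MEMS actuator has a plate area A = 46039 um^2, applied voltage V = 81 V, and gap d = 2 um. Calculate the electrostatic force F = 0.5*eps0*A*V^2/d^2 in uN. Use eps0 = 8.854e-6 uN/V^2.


Step 1: Identify parameters.
eps0 = 8.854e-6 uN/V^2, A = 46039 um^2, V = 81 V, d = 2 um
Step 2: Compute V^2 = 81^2 = 6561
Step 3: Compute d^2 = 2^2 = 4
Step 4: F = 0.5 * 8.854e-6 * 46039 * 6561 / 4
F = 334.307 uN


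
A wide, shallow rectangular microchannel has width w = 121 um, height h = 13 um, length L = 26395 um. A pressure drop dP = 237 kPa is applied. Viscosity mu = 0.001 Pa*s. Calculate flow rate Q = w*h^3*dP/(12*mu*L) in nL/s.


Step 1: Convert all dimensions to SI (meters).
w = 121e-6 m, h = 13e-6 m, L = 26395e-6 m, dP = 237e3 Pa
Step 2: Q = w * h^3 * dP / (12 * mu * L)
Q = 121e-6 * (13e-6)^3 * 237e3 / (12 * 0.001 * 26395e-6) = 1.9891194e-10 m^3/s
Step 3: Convert Q from m^3/s to nL/s (1 m^3 = 1e12 nL, so multiply by 1e12).
Q = 198.912 nL/s


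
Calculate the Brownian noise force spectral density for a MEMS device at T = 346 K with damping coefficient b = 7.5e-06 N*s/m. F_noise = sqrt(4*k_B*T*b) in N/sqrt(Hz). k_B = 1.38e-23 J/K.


Step 1: Compute 4 * k_B * T * b
= 4 * 1.38e-23 * 346 * 7.5e-06
= 1.4324e-25 N^2/Hz
Step 2: F_noise = sqrt(1.4324e-25)
F_noise = 3.78e-13 N/sqrt(Hz)


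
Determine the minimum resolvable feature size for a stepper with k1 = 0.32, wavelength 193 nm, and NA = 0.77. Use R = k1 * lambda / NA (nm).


Step 1: Identify values: k1 = 0.32, lambda = 193 nm, NA = 0.77
Step 2: R = k1 * lambda / NA
R = 0.32 * 193 / 0.77
R = 80.2 nm


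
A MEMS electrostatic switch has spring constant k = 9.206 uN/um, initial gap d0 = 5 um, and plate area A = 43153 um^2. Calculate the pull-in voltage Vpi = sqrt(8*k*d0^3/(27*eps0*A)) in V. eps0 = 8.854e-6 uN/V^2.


Step 1: Compute numerator: 8 * k * d0^3 = 8 * 9.206 * 5^3 = 9206.0
Step 2: Compute denominator: 27 * eps0 * A = 27 * 8.854e-6 * 43153 = 10.31607
Step 3: Vpi = sqrt(9206.0 / 10.31607)
Vpi = 29.87 V


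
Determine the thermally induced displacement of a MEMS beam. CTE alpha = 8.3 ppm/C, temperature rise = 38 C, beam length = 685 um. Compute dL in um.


Step 1: Convert CTE: alpha = 8.3 ppm/C = 8.3e-6 /C
Step 2: dL = 8.3e-6 * 38 * 685
dL = 0.216 um


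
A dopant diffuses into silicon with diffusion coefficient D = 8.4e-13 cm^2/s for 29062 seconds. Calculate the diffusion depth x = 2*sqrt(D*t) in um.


Step 1: Compute D*t = 8.4e-13 * 29062 = 2.441208e-08 cm^2
Step 2: sqrt(D*t) = 1.56244e-04 cm
Step 3: x = 2 * 1.56244e-04 cm = 3.12488e-04 cm
Step 4: Convert to um (1 cm = 1e4 um): x = 3.125 um


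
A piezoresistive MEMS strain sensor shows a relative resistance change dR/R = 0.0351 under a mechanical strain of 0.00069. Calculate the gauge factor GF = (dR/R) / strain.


Step 1: Identify values.
dR/R = 0.0351, strain = 0.00069
Step 2: GF = (dR/R) / strain = 0.0351 / 0.00069
GF = 50.9


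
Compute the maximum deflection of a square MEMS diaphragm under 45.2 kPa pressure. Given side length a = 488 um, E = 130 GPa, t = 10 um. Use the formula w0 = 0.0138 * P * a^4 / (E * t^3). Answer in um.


Step 1: Convert pressure to compatible units (E is in GPa, so P in GPa).
P = 45.2 kPa = 45.2e-6 GPa
Step 2: Compute numerator: 0.0138 * P * a^4.
a^4 = 488^4 = 56712564736
numerator = 0.0138 * 45.2e-6 * 56712564736 = 3.5375e+04
Step 3: Compute denominator: E * t^3 = 130 * 10^3 = 130000
Step 4: w0 = numerator / denominator = 3.5375e+04 / 130000 = 0.2721 um


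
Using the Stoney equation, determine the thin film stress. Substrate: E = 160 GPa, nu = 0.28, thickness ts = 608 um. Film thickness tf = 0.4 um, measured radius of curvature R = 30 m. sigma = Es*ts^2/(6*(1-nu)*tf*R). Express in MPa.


Step 1: Compute numerator: Es * ts^2 = 160 * 608^2 = 59146240 (GPa*um^2)
Step 2: Compute denominator (R in um): 6*(1-nu)*tf*R = 6*0.72*0.4*30e6 = 51840000.0 (um^2)
Step 3: sigma (GPa) = 59146240 / 51840000.0 = 1.140938e+00 GPa
Step 4: Convert to MPa (x1000): sigma = 1140.9 MPa


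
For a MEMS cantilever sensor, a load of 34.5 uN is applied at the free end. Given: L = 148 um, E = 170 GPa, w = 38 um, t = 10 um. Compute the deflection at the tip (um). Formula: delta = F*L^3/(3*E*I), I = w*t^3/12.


Step 1: Calculate the second moment of area.
I = w * t^3 / 12 = 38 * 10^3 / 12 = 3166.6667 um^4
Step 2: Convert E to consistent units (1 GPa = 1000 uN/um^2).
E = 170 GPa = 170000 uN/um^2
Step 3: Calculate tip deflection.
delta = F * L^3 / (3 * E * I)
delta = 34.5 * 148^3 / (3 * 170000 * 3166.6667)
delta = 0.0693 um


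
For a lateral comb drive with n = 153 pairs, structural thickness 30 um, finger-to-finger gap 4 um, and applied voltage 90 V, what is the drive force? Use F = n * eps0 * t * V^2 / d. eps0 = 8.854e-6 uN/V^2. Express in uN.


Step 1: Parameters: n=153, eps0=8.854e-6 uN/V^2, t=30 um, V=90 V, d=4 um
Step 2: V^2 = 8100
Step 3: F = 153 * 8.854e-6 * 30 * 8100 / 4
F = 82.296 uN


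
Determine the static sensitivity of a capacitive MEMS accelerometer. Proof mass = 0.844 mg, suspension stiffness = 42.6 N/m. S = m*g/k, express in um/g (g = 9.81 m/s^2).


Step 1: Convert mass: m = 0.844 mg = 8.44e-07 kg
Step 2: S = m * g / k = 8.44e-07 * 9.81 / 42.6
Step 3: S = 1.94e-07 m/g
Step 4: Convert to um/g: S = 0.194 um/g


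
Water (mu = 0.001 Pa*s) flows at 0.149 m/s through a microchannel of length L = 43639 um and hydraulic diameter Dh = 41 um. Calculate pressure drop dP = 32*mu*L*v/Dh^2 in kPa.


Step 1: Convert to SI: L = 43639e-6 m, Dh = 41e-6 m
Step 2: dP = 32 * 0.001 * 43639e-6 * 0.149 / (41e-6)^2
Step 3: dP = 123777.96 Pa
Step 4: Convert to kPa: dP = 123.78 kPa


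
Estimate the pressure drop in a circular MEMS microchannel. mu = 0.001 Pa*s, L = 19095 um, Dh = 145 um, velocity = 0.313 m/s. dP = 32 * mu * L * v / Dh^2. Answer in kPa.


Step 1: Convert to SI: L = 19095e-6 m, Dh = 145e-6 m
Step 2: dP = 32 * 0.001 * 19095e-6 * 0.313 / (145e-6)^2
Step 3: dP = 9096.58 Pa
Step 4: Convert to kPa: dP = 9.1 kPa


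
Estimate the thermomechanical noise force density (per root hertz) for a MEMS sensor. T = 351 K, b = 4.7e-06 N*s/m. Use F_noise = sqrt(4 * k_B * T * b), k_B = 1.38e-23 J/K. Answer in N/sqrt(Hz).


Step 1: Compute 4 * k_B * T * b
= 4 * 1.38e-23 * 351 * 4.7e-06
= 9.1063e-26 N^2/Hz
Step 2: F_noise = sqrt(9.1063e-26)
F_noise = 3.02e-13 N/sqrt(Hz)


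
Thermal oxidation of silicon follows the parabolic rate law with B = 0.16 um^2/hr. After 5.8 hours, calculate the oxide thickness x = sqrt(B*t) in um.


Step 1: Compute B*t = 0.16 * 5.8 = 0.928
Step 2: x = sqrt(0.928)
x = 0.963 um


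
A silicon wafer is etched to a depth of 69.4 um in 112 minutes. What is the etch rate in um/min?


Step 1: Etch rate = depth / time
Step 2: rate = 69.4 / 112
rate = 0.62 um/min


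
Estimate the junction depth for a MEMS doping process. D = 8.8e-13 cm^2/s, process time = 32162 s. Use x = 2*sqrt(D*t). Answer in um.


Step 1: Compute D*t = 8.8e-13 * 32162 = 2.830256e-08 cm^2
Step 2: sqrt(D*t) = 1.68234e-04 cm
Step 3: x = 2 * 1.68234e-04 cm = 3.36468e-04 cm
Step 4: Convert to um (1 cm = 1e4 um): x = 3.365 um


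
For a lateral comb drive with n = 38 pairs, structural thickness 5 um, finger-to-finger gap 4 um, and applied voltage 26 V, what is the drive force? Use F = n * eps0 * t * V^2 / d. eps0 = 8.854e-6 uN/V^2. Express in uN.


Step 1: Parameters: n=38, eps0=8.854e-6 uN/V^2, t=5 um, V=26 V, d=4 um
Step 2: V^2 = 676
Step 3: F = 38 * 8.854e-6 * 5 * 676 / 4
F = 0.284 uN


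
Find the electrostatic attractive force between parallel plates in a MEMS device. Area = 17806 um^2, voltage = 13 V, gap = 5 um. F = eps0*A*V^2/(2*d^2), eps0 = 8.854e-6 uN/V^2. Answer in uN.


Step 1: Identify parameters.
eps0 = 8.854e-6 uN/V^2, A = 17806 um^2, V = 13 V, d = 5 um
Step 2: Compute V^2 = 13^2 = 169
Step 3: Compute d^2 = 5^2 = 25
Step 4: F = 0.5 * 8.854e-6 * 17806 * 169 / 25
F = 0.533 uN


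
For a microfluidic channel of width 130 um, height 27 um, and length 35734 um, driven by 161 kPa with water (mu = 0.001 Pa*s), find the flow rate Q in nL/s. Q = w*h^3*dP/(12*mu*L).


Step 1: Convert all dimensions to SI (meters).
w = 130e-6 m, h = 27e-6 m, L = 35734e-6 m, dP = 161e3 Pa
Step 2: Q = w * h^3 * dP / (12 * mu * L)
Q = 130e-6 * (27e-6)^3 * 161e3 / (12 * 0.001 * 35734e-6) = 9.6072179e-10 m^3/s
Step 3: Convert Q from m^3/s to nL/s (1 m^3 = 1e12 nL, so multiply by 1e12).
Q = 960.722 nL/s


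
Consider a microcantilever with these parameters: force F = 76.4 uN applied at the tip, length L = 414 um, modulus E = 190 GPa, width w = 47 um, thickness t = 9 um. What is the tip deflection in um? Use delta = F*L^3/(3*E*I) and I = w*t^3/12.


Step 1: Calculate the second moment of area.
I = w * t^3 / 12 = 47 * 9^3 / 12 = 2855.25 um^4
Step 2: Convert E to consistent units (1 GPa = 1000 uN/um^2).
E = 190 GPa = 190000 uN/um^2
Step 3: Calculate tip deflection.
delta = F * L^3 / (3 * E * I)
delta = 76.4 * 414^3 / (3 * 190000 * 2855.25)
delta = 3.331 um


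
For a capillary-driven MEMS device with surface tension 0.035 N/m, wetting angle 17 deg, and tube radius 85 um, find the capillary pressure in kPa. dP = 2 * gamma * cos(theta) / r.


Step 1: cos(17 deg) = 0.9563
Step 2: Convert r to m: r = 85e-6 m
Step 3: dP = 2 * 0.035 * 0.9563 / 85e-6 = 787.5 Pa
Step 4: Convert Pa to kPa (divide by 1000).
dP = 0.79 kPa


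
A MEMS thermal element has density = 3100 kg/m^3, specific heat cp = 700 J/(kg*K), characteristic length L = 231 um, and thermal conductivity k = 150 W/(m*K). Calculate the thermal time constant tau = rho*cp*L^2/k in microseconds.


Step 1: Convert L to m: L = 231e-6 m
Step 2: L^2 = (231e-6)^2 = 5.3361e-08 m^2
Step 3: tau = 3100 * 700 * 5.3361e-08 / 150 = 7.719558e-04 s
Step 4: Convert to microseconds (multiply by 1e6).
tau = 771.956 us


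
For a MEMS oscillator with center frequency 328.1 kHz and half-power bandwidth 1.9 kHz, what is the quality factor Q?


Step 1: Q = f0 / bandwidth
Step 2: Q = 328.1 / 1.9
Q = 172.7


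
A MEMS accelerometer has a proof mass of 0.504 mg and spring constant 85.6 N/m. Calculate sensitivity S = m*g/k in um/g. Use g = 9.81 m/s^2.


Step 1: Convert mass: m = 0.504 mg = 5.04e-07 kg
Step 2: S = m * g / k = 5.04e-07 * 9.81 / 85.6
Step 3: S = 5.78e-08 m/g
Step 4: Convert to um/g: S = 0.058 um/g


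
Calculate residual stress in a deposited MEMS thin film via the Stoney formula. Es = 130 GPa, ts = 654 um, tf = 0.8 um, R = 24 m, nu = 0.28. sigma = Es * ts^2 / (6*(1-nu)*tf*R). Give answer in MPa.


Step 1: Compute numerator: Es * ts^2 = 130 * 654^2 = 55603080 (GPa*um^2)
Step 2: Compute denominator (R in um): 6*(1-nu)*tf*R = 6*0.72*0.8*24e6 = 82944000.0 (um^2)
Step 3: sigma (GPa) = 55603080 / 82944000.0 = 6.70369e-01 GPa
Step 4: Convert to MPa (x1000): sigma = 670.4 MPa


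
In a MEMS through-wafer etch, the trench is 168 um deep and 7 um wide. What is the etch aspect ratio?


Step 1: AR = depth / width
Step 2: AR = 168 / 7
AR = 24.0


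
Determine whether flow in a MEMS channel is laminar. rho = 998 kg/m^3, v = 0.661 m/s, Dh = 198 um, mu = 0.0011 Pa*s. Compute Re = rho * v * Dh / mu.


Step 1: Convert Dh to meters: Dh = 198e-6 m
Step 2: Re = rho * v * Dh / mu
Re = 998 * 0.661 * 198e-6 / 0.0011
Re = 118.742
Since Re = 118.742 is below ~2300, the flow is laminar.


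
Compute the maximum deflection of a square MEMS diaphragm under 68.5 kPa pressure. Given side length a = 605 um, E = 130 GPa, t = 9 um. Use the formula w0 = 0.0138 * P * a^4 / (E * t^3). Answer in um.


Step 1: Convert pressure to compatible units (E is in GPa, so P in GPa).
P = 68.5 kPa = 68.5e-6 GPa
Step 2: Compute numerator: 0.0138 * P * a^4.
a^4 = 605^4 = 133974300625
numerator = 0.0138 * 68.5e-6 * 133974300625 = 1.266459e+05
Step 3: Compute denominator: E * t^3 = 130 * 9^3 = 94770
Step 4: w0 = numerator / denominator = 1.266459e+05 / 94770 = 1.3364 um


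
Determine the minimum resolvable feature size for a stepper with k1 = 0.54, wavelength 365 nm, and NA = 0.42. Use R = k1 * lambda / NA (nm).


Step 1: Identify values: k1 = 0.54, lambda = 365 nm, NA = 0.42
Step 2: R = k1 * lambda / NA
R = 0.54 * 365 / 0.42
R = 469.3 nm


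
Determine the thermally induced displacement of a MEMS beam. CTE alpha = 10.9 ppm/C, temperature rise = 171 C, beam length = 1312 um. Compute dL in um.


Step 1: Convert CTE: alpha = 10.9 ppm/C = 10.9e-6 /C
Step 2: dL = 10.9e-6 * 171 * 1312
dL = 2.4454 um


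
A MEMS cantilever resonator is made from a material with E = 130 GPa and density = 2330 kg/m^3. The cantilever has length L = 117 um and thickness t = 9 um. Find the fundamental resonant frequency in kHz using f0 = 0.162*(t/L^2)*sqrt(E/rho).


Step 1: Convert units to SI.
t_SI = 9e-6 m, L_SI = 117e-6 m
Step 2: Calculate sqrt(E/rho).
sqrt(130e9 / 2330) = 7469.54 m/s
Step 3: Compute f0.
f0 = 0.162 * 9e-6 / (117e-6)^2 * 7469.54 = 795572.3 Hz = 795.57 kHz


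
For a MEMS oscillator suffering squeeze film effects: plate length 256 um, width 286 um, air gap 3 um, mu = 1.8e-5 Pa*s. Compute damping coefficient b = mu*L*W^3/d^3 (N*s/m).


Step 1: Convert to SI.
L = 256e-6 m, W = 286e-6 m, d = 3e-6 m
Step 2: W^3 = (286e-6)^3 = 2.34e-11 m^3
Step 3: d^3 = (3e-6)^3 = 2.70e-17 m^3
Step 4: b = 1.8e-5 * 256e-6 * 2.34e-11 / 2.70e-17
b = 3.99e-03 N*s/m


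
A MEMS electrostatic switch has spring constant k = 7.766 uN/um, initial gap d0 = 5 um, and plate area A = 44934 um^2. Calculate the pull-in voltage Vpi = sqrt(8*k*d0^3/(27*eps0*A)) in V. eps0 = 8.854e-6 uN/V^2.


Step 1: Compute numerator: 8 * k * d0^3 = 8 * 7.766 * 5^3 = 7766.0
Step 2: Compute denominator: 27 * eps0 * A = 27 * 8.854e-6 * 44934 = 10.741832
Step 3: Vpi = sqrt(7766.0 / 10.741832)
Vpi = 26.89 V


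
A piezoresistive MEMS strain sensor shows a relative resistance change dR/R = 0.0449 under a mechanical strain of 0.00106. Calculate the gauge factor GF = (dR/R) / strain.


Step 1: Identify values.
dR/R = 0.0449, strain = 0.00106
Step 2: GF = (dR/R) / strain = 0.0449 / 0.00106
GF = 42.4


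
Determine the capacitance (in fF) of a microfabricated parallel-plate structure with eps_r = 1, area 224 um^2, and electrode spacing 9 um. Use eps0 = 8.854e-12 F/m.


Step 1: Convert area to m^2: A = 224e-12 m^2
Step 2: Convert gap to m: d = 9e-6 m
Step 3: C = eps0 * eps_r * A / d
C = 8.854e-12 * 1 * 224e-12 / 9e-6
Step 4: Convert to fF (multiply by 1e15).
C = 0.22 fF


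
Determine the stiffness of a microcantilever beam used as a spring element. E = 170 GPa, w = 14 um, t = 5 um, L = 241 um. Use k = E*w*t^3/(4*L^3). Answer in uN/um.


Step 1: Convert E to consistent units (1 GPa = 1000 uN/um^2).
E = 170 GPa = 170000 uN/um^2
Step 2: Compute t^3 = 5^3 = 125
Step 3: Compute L^3 = 241^3 = 13997521
Step 4: k = 170000 * 14 * 125 / (4 * 13997521)
k = 5.3134 uN/um


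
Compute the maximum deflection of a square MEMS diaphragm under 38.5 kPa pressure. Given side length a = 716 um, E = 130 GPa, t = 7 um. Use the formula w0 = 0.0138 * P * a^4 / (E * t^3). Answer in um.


Step 1: Convert pressure to compatible units (E is in GPa, so P in GPa).
P = 38.5 kPa = 38.5e-6 GPa
Step 2: Compute numerator: 0.0138 * P * a^4.
a^4 = 716^4 = 262816174336
numerator = 0.0138 * 38.5e-6 * 262816174336 = 1.396342e+05
Step 3: Compute denominator: E * t^3 = 130 * 7^3 = 44590
Step 4: w0 = numerator / denominator = 1.396342e+05 / 44590 = 3.1315 um


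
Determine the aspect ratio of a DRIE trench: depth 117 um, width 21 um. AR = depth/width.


Step 1: AR = depth / width
Step 2: AR = 117 / 21
AR = 5.6


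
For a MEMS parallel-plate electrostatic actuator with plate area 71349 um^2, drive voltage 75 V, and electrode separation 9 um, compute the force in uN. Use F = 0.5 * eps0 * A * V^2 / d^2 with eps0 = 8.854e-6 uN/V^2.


Step 1: Identify parameters.
eps0 = 8.854e-6 uN/V^2, A = 71349 um^2, V = 75 V, d = 9 um
Step 2: Compute V^2 = 75^2 = 5625
Step 3: Compute d^2 = 9^2 = 81
Step 4: F = 0.5 * 8.854e-6 * 71349 * 5625 / 81
F = 21.935 uN


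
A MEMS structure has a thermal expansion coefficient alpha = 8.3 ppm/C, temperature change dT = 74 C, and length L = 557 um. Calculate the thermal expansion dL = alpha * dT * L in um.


Step 1: Convert CTE: alpha = 8.3 ppm/C = 8.3e-6 /C
Step 2: dL = 8.3e-6 * 74 * 557
dL = 0.3421 um


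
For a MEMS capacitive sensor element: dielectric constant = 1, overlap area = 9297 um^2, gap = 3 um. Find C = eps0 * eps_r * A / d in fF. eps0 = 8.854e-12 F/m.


Step 1: Convert area to m^2: A = 9297e-12 m^2
Step 2: Convert gap to m: d = 3e-6 m
Step 3: C = eps0 * eps_r * A / d
C = 8.854e-12 * 1 * 9297e-12 / 3e-6
Step 4: Convert to fF (multiply by 1e15).
C = 27.44 fF


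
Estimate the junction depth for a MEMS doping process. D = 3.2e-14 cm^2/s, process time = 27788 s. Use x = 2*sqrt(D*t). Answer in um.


Step 1: Compute D*t = 3.2e-14 * 27788 = 8.89216e-10 cm^2
Step 2: sqrt(D*t) = 2.982e-05 cm
Step 3: x = 2 * 2.982e-05 cm = 5.964e-05 cm
Step 4: Convert to um (1 cm = 1e4 um): x = 0.596 um


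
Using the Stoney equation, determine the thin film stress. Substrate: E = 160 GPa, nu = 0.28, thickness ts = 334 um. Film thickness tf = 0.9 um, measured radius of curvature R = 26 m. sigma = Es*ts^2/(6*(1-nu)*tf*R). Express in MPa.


Step 1: Compute numerator: Es * ts^2 = 160 * 334^2 = 17848960 (GPa*um^2)
Step 2: Compute denominator (R in um): 6*(1-nu)*tf*R = 6*0.72*0.9*26e6 = 101088000.0 (um^2)
Step 3: sigma (GPa) = 17848960 / 101088000.0 = 1.76569e-01 GPa
Step 4: Convert to MPa (x1000): sigma = 176.6 MPa


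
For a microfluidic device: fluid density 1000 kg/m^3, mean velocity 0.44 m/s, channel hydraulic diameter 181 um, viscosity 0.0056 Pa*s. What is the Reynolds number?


Step 1: Convert Dh to meters: Dh = 181e-6 m
Step 2: Re = rho * v * Dh / mu
Re = 1000 * 0.44 * 181e-6 / 0.0056
Re = 14.221


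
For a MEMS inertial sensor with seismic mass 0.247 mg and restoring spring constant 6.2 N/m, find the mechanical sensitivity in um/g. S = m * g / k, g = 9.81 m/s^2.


Step 1: Convert mass: m = 0.247 mg = 2.47e-07 kg
Step 2: S = m * g / k = 2.47e-07 * 9.81 / 6.2
Step 3: S = 3.91e-07 m/g
Step 4: Convert to um/g: S = 0.391 um/g


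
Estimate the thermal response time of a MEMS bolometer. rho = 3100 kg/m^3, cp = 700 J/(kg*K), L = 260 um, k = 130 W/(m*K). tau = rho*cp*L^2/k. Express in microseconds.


Step 1: Convert L to m: L = 260e-6 m
Step 2: L^2 = (260e-6)^2 = 6.76e-08 m^2
Step 3: tau = 3100 * 700 * 6.76e-08 / 130 = 1.1284e-03 s
Step 4: Convert to microseconds (multiply by 1e6).
tau = 1128.4 us


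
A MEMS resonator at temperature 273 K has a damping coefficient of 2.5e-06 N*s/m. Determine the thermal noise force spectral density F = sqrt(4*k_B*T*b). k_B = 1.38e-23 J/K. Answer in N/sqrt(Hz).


Step 1: Compute 4 * k_B * T * b
= 4 * 1.38e-23 * 273 * 2.5e-06
= 3.7674e-26 N^2/Hz
Step 2: F_noise = sqrt(3.7674e-26)
F_noise = 1.94e-13 N/sqrt(Hz)


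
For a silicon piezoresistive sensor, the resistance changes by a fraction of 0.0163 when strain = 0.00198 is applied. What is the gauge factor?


Step 1: Identify values.
dR/R = 0.0163, strain = 0.00198
Step 2: GF = (dR/R) / strain = 0.0163 / 0.00198
GF = 8.2


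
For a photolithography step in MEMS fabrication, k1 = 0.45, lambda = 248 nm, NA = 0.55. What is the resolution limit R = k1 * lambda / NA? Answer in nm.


Step 1: Identify values: k1 = 0.45, lambda = 248 nm, NA = 0.55
Step 2: R = k1 * lambda / NA
R = 0.45 * 248 / 0.55
R = 202.9 nm


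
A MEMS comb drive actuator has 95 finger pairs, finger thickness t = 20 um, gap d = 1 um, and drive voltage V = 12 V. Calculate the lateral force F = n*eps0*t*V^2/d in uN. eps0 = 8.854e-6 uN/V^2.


Step 1: Parameters: n=95, eps0=8.854e-6 uN/V^2, t=20 um, V=12 V, d=1 um
Step 2: V^2 = 144
Step 3: F = 95 * 8.854e-6 * 20 * 144 / 1
F = 2.422 uN


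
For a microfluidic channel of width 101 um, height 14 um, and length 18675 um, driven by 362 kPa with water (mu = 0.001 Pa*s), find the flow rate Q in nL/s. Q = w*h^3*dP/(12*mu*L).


Step 1: Convert all dimensions to SI (meters).
w = 101e-6 m, h = 14e-6 m, L = 18675e-6 m, dP = 362e3 Pa
Step 2: Q = w * h^3 * dP / (12 * mu * L)
Q = 101e-6 * (14e-6)^3 * 362e3 / (12 * 0.001 * 18675e-6) = 4.4768464e-10 m^3/s
Step 3: Convert Q from m^3/s to nL/s (1 m^3 = 1e12 nL, so multiply by 1e12).
Q = 447.685 nL/s


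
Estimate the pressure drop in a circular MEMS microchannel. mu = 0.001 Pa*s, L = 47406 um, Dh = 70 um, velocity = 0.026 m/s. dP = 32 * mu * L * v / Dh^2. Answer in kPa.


Step 1: Convert to SI: L = 47406e-6 m, Dh = 70e-6 m
Step 2: dP = 32 * 0.001 * 47406e-6 * 0.026 / (70e-6)^2
Step 3: dP = 8049.35 Pa
Step 4: Convert to kPa: dP = 8.05 kPa


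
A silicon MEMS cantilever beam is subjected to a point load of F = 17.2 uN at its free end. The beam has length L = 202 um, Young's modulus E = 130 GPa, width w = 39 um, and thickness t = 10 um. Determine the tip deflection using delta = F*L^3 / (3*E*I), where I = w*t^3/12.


Step 1: Calculate the second moment of area.
I = w * t^3 / 12 = 39 * 10^3 / 12 = 3250.0 um^4
Step 2: Convert E to consistent units (1 GPa = 1000 uN/um^2).
E = 130 GPa = 130000 uN/um^2
Step 3: Calculate tip deflection.
delta = F * L^3 / (3 * E * I)
delta = 17.2 * 202^3 / (3 * 130000 * 3250.0)
delta = 0.1118 um


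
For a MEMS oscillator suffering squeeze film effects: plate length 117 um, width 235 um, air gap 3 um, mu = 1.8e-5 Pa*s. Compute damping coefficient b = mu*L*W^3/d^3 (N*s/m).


Step 1: Convert to SI.
L = 117e-6 m, W = 235e-6 m, d = 3e-6 m
Step 2: W^3 = (235e-6)^3 = 1.30e-11 m^3
Step 3: d^3 = (3e-6)^3 = 2.70e-17 m^3
Step 4: b = 1.8e-5 * 117e-6 * 1.30e-11 / 2.70e-17
b = 1.01e-03 N*s/m


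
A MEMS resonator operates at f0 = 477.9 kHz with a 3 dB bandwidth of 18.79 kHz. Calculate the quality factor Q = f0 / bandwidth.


Step 1: Q = f0 / bandwidth
Step 2: Q = 477.9 / 18.79
Q = 25.4


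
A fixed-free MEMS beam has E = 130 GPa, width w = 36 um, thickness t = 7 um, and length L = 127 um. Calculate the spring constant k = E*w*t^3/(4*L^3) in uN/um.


Step 1: Convert E to consistent units (1 GPa = 1000 uN/um^2).
E = 130 GPa = 130000 uN/um^2
Step 2: Compute t^3 = 7^3 = 343
Step 3: Compute L^3 = 127^3 = 2048383
Step 4: k = 130000 * 36 * 343 / (4 * 2048383)
k = 195.9155 uN/um


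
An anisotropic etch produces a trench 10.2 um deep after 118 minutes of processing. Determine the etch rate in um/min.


Step 1: Etch rate = depth / time
Step 2: rate = 10.2 / 118
rate = 0.086 um/min


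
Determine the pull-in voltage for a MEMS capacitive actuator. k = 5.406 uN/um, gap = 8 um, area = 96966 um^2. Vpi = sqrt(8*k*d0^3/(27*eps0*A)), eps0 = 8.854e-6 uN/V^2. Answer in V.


Step 1: Compute numerator: 8 * k * d0^3 = 8 * 5.406 * 8^3 = 22142.976
Step 2: Compute denominator: 27 * eps0 * A = 27 * 8.854e-6 * 96966 = 23.180498
Step 3: Vpi = sqrt(22142.976 / 23.180498)
Vpi = 30.91 V


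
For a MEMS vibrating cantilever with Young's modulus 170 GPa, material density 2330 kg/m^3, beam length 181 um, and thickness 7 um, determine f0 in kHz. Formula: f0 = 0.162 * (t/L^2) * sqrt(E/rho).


Step 1: Convert units to SI.
t_SI = 7e-6 m, L_SI = 181e-6 m
Step 2: Calculate sqrt(E/rho).
sqrt(170e9 / 2330) = 8541.74 m/s
Step 3: Compute f0.
f0 = 0.162 * 7e-6 / (181e-6)^2 * 8541.74 = 295666.6 Hz = 295.67 kHz


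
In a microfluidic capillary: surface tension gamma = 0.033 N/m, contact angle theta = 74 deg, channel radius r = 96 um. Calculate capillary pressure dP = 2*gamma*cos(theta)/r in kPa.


Step 1: cos(74 deg) = 0.2756
Step 2: Convert r to m: r = 96e-6 m
Step 3: dP = 2 * 0.033 * 0.2756 / 96e-6 = 189.5 Pa
Step 4: Convert Pa to kPa (divide by 1000).
dP = 0.19 kPa


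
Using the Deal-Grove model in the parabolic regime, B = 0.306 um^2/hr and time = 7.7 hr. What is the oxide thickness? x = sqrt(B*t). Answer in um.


Step 1: Compute B*t = 0.306 * 7.7 = 2.3562
Step 2: x = sqrt(2.3562)
x = 1.535 um


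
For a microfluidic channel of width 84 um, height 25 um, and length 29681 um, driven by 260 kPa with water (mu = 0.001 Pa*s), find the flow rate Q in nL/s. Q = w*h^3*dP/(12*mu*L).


Step 1: Convert all dimensions to SI (meters).
w = 84e-6 m, h = 25e-6 m, L = 29681e-6 m, dP = 260e3 Pa
Step 2: Q = w * h^3 * dP / (12 * mu * L)
Q = 84e-6 * (25e-6)^3 * 260e3 / (12 * 0.001 * 29681e-6) = 9.5810451e-10 m^3/s
Step 3: Convert Q from m^3/s to nL/s (1 m^3 = 1e12 nL, so multiply by 1e12).
Q = 958.105 nL/s


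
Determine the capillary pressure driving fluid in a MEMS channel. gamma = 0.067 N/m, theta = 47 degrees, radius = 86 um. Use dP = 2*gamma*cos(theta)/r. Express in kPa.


Step 1: cos(47 deg) = 0.682
Step 2: Convert r to m: r = 86e-6 m
Step 3: dP = 2 * 0.067 * 0.682 / 86e-6 = 1062.7 Pa
Step 4: Convert Pa to kPa (divide by 1000).
dP = 1.06 kPa


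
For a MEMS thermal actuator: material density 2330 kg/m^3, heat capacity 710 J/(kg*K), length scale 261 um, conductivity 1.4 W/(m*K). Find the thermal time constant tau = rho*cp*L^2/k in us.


Step 1: Convert L to m: L = 261e-6 m
Step 2: L^2 = (261e-6)^2 = 6.8121e-08 m^2
Step 3: tau = 2330 * 710 * 6.8121e-08 / 1.4 = 8.049469307e-02 s
Step 4: Convert to microseconds (multiply by 1e6).
tau = 80494.693 us


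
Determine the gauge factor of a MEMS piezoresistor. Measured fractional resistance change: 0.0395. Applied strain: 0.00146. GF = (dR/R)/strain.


Step 1: Identify values.
dR/R = 0.0395, strain = 0.00146
Step 2: GF = (dR/R) / strain = 0.0395 / 0.00146
GF = 27.1


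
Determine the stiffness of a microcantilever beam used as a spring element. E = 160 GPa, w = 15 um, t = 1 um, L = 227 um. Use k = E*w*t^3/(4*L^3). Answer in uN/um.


Step 1: Convert E to consistent units (1 GPa = 1000 uN/um^2).
E = 160 GPa = 160000 uN/um^2
Step 2: Compute t^3 = 1^3 = 1
Step 3: Compute L^3 = 227^3 = 11697083
Step 4: k = 160000 * 15 * 1 / (4 * 11697083)
k = 0.0513 uN/um


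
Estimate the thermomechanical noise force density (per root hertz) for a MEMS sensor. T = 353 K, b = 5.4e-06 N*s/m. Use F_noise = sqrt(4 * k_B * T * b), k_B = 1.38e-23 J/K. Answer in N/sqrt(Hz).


Step 1: Compute 4 * k_B * T * b
= 4 * 1.38e-23 * 353 * 5.4e-06
= 1.0522e-25 N^2/Hz
Step 2: F_noise = sqrt(1.0522e-25)
F_noise = 3.24e-13 N/sqrt(Hz)


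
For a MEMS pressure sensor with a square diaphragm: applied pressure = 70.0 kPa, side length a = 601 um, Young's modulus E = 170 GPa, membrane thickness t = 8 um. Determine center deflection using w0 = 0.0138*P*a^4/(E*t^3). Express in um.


Step 1: Convert pressure to compatible units (E is in GPa, so P in GPa).
P = 70.0 kPa = 70.0e-6 GPa
Step 2: Compute numerator: 0.0138 * P * a^4.
a^4 = 601^4 = 130466162401
numerator = 0.0138 * 70.0e-6 * 130466162401 = 1.2603e+05
Step 3: Compute denominator: E * t^3 = 170 * 8^3 = 87040
Step 4: w0 = numerator / denominator = 1.2603e+05 / 87040 = 1.448 um


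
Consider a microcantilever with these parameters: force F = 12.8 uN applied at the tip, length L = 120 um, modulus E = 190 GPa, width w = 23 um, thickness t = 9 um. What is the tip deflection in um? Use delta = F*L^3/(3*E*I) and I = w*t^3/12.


Step 1: Calculate the second moment of area.
I = w * t^3 / 12 = 23 * 9^3 / 12 = 1397.25 um^4
Step 2: Convert E to consistent units (1 GPa = 1000 uN/um^2).
E = 190 GPa = 190000 uN/um^2
Step 3: Calculate tip deflection.
delta = F * L^3 / (3 * E * I)
delta = 12.8 * 120^3 / (3 * 190000 * 1397.25)
delta = 0.0278 um


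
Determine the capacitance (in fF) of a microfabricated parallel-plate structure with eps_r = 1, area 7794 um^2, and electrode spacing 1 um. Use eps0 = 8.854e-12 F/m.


Step 1: Convert area to m^2: A = 7794e-12 m^2
Step 2: Convert gap to m: d = 1e-6 m
Step 3: C = eps0 * eps_r * A / d
C = 8.854e-12 * 1 * 7794e-12 / 1e-6
Step 4: Convert to fF (multiply by 1e15).
C = 69.01 fF


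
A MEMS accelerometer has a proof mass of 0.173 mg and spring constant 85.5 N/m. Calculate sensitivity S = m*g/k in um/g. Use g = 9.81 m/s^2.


Step 1: Convert mass: m = 0.173 mg = 1.73e-07 kg
Step 2: S = m * g / k = 1.73e-07 * 9.81 / 85.5
Step 3: S = 1.98e-08 m/g
Step 4: Convert to um/g: S = 0.02 um/g


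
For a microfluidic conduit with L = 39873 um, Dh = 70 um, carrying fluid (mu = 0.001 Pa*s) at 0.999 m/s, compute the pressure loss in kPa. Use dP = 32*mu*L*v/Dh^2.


Step 1: Convert to SI: L = 39873e-6 m, Dh = 70e-6 m
Step 2: dP = 32 * 0.001 * 39873e-6 * 0.999 / (70e-6)^2
Step 3: dP = 260134.71 Pa
Step 4: Convert to kPa: dP = 260.13 kPa


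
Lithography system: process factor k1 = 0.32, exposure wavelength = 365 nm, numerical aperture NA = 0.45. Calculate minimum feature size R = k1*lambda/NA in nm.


Step 1: Identify values: k1 = 0.32, lambda = 365 nm, NA = 0.45
Step 2: R = k1 * lambda / NA
R = 0.32 * 365 / 0.45
R = 259.6 nm


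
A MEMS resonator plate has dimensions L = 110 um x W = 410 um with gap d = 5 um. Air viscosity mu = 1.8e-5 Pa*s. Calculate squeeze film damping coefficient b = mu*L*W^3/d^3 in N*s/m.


Step 1: Convert to SI.
L = 110e-6 m, W = 410e-6 m, d = 5e-6 m
Step 2: W^3 = (410e-6)^3 = 6.89e-11 m^3
Step 3: d^3 = (5e-6)^3 = 1.25e-16 m^3
Step 4: b = 1.8e-5 * 110e-6 * 6.89e-11 / 1.25e-16
b = 1.09e-03 N*s/m


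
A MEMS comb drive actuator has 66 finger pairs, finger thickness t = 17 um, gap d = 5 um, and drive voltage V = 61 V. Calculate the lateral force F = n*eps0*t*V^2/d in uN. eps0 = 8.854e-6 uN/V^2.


Step 1: Parameters: n=66, eps0=8.854e-6 uN/V^2, t=17 um, V=61 V, d=5 um
Step 2: V^2 = 3721
Step 3: F = 66 * 8.854e-6 * 17 * 3721 / 5
F = 7.393 uN


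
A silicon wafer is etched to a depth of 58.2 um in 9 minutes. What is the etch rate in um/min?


Step 1: Etch rate = depth / time
Step 2: rate = 58.2 / 9
rate = 6.467 um/min


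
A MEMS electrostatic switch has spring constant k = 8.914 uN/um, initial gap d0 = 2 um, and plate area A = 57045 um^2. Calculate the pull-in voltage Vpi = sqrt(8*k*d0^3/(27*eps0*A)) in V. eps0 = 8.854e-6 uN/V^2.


Step 1: Compute numerator: 8 * k * d0^3 = 8 * 8.914 * 2^3 = 570.496
Step 2: Compute denominator: 27 * eps0 * A = 27 * 8.854e-6 * 57045 = 13.637064
Step 3: Vpi = sqrt(570.496 / 13.637064)
Vpi = 6.47 V


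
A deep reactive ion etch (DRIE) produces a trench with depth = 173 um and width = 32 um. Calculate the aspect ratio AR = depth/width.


Step 1: AR = depth / width
Step 2: AR = 173 / 32
AR = 5.4


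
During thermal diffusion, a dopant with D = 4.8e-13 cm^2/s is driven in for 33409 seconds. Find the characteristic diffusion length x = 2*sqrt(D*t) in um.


Step 1: Compute D*t = 4.8e-13 * 33409 = 1.603632e-08 cm^2
Step 2: sqrt(D*t) = 1.26635e-04 cm
Step 3: x = 2 * 1.26635e-04 cm = 2.5327e-04 cm
Step 4: Convert to um (1 cm = 1e4 um): x = 2.533 um


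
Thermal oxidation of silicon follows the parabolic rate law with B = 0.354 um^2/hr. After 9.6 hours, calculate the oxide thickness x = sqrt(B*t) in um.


Step 1: Compute B*t = 0.354 * 9.6 = 3.3984
Step 2: x = sqrt(3.3984)
x = 1.843 um


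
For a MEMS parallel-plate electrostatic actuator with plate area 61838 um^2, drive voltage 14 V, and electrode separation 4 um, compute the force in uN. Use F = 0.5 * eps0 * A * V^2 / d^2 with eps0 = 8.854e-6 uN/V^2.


Step 1: Identify parameters.
eps0 = 8.854e-6 uN/V^2, A = 61838 um^2, V = 14 V, d = 4 um
Step 2: Compute V^2 = 14^2 = 196
Step 3: Compute d^2 = 4^2 = 16
Step 4: F = 0.5 * 8.854e-6 * 61838 * 196 / 16
F = 3.354 uN


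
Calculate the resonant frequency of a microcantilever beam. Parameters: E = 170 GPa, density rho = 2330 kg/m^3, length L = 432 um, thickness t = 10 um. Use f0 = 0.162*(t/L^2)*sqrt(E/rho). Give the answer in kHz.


Step 1: Convert units to SI.
t_SI = 10e-6 m, L_SI = 432e-6 m
Step 2: Calculate sqrt(E/rho).
sqrt(170e9 / 2330) = 8541.74 m/s
Step 3: Compute f0.
f0 = 0.162 * 10e-6 / (432e-6)^2 * 8541.74 = 74147.0 Hz = 74.15 kHz


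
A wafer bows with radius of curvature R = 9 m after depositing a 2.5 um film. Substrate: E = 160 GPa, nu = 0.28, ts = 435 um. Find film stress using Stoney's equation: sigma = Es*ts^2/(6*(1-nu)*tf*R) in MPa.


Step 1: Compute numerator: Es * ts^2 = 160 * 435^2 = 30276000 (GPa*um^2)
Step 2: Compute denominator (R in um): 6*(1-nu)*tf*R = 6*0.72*2.5*9e6 = 97200000.0 (um^2)
Step 3: sigma (GPa) = 30276000 / 97200000.0 = 3.11481e-01 GPa
Step 4: Convert to MPa (x1000): sigma = 311.5 MPa


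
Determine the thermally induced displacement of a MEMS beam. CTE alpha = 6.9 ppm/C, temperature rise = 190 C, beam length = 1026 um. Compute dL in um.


Step 1: Convert CTE: alpha = 6.9 ppm/C = 6.9e-6 /C
Step 2: dL = 6.9e-6 * 190 * 1026
dL = 1.3451 um


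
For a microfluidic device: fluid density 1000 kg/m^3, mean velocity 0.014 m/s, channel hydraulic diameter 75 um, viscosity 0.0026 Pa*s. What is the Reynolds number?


Step 1: Convert Dh to meters: Dh = 75e-6 m
Step 2: Re = rho * v * Dh / mu
Re = 1000 * 0.014 * 75e-6 / 0.0026
Re = 0.404


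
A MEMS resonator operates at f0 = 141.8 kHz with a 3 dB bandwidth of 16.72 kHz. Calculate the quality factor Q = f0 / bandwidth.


Step 1: Q = f0 / bandwidth
Step 2: Q = 141.8 / 16.72
Q = 8.5


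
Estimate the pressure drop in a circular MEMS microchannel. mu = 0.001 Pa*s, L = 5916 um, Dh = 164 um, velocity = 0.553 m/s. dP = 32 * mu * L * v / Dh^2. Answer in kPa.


Step 1: Convert to SI: L = 5916e-6 m, Dh = 164e-6 m
Step 2: dP = 32 * 0.001 * 5916e-6 * 0.553 / (164e-6)^2
Step 3: dP = 3892.38 Pa
Step 4: Convert to kPa: dP = 3.89 kPa


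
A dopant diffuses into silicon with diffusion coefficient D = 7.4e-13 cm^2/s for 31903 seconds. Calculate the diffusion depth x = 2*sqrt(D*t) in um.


Step 1: Compute D*t = 7.4e-13 * 31903 = 2.360822e-08 cm^2
Step 2: sqrt(D*t) = 1.5365e-04 cm
Step 3: x = 2 * 1.5365e-04 cm = 3.073e-04 cm
Step 4: Convert to um (1 cm = 1e4 um): x = 3.073 um


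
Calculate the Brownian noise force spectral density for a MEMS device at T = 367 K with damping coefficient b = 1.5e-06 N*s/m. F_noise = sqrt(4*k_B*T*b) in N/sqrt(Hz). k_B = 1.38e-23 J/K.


Step 1: Compute 4 * k_B * T * b
= 4 * 1.38e-23 * 367 * 1.5e-06
= 3.0388e-26 N^2/Hz
Step 2: F_noise = sqrt(3.0388e-26)
F_noise = 1.74e-13 N/sqrt(Hz)


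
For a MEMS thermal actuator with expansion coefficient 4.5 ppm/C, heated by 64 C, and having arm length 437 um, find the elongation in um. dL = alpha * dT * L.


Step 1: Convert CTE: alpha = 4.5 ppm/C = 4.5e-6 /C
Step 2: dL = 4.5e-6 * 64 * 437
dL = 0.1259 um


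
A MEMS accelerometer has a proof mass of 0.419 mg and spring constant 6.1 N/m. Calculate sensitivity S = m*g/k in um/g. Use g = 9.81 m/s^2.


Step 1: Convert mass: m = 0.419 mg = 4.19e-07 kg
Step 2: S = m * g / k = 4.19e-07 * 9.81 / 6.1
Step 3: S = 6.74e-07 m/g
Step 4: Convert to um/g: S = 0.674 um/g


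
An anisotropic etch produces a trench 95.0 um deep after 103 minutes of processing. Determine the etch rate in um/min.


Step 1: Etch rate = depth / time
Step 2: rate = 95.0 / 103
rate = 0.922 um/min


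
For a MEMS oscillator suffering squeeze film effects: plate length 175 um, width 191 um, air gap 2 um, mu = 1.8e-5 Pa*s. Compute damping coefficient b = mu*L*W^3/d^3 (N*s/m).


Step 1: Convert to SI.
L = 175e-6 m, W = 191e-6 m, d = 2e-6 m
Step 2: W^3 = (191e-6)^3 = 6.97e-12 m^3
Step 3: d^3 = (2e-6)^3 = 8.00e-18 m^3
Step 4: b = 1.8e-5 * 175e-6 * 6.97e-12 / 8.00e-18
b = 2.74e-03 N*s/m


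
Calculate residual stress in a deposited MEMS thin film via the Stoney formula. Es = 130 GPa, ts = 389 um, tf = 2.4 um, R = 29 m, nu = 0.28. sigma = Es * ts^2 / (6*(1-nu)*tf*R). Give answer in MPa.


Step 1: Compute numerator: Es * ts^2 = 130 * 389^2 = 19671730 (GPa*um^2)
Step 2: Compute denominator (R in um): 6*(1-nu)*tf*R = 6*0.72*2.4*29e6 = 300672000.0 (um^2)
Step 3: sigma (GPa) = 19671730 / 300672000.0 = 6.5426e-02 GPa
Step 4: Convert to MPa (x1000): sigma = 65.4 MPa


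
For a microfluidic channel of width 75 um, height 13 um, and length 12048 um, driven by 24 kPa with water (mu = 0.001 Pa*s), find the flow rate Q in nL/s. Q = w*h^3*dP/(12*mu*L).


Step 1: Convert all dimensions to SI (meters).
w = 75e-6 m, h = 13e-6 m, L = 12048e-6 m, dP = 24e3 Pa
Step 2: Q = w * h^3 * dP / (12 * mu * L)
Q = 75e-6 * (13e-6)^3 * 24e3 / (12 * 0.001 * 12048e-6) = 2.735309e-11 m^3/s
Step 3: Convert Q from m^3/s to nL/s (1 m^3 = 1e12 nL, so multiply by 1e12).
Q = 27.353 nL/s


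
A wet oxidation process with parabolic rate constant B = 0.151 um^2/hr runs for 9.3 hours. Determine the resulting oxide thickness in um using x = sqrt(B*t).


Step 1: Compute B*t = 0.151 * 9.3 = 1.4043
Step 2: x = sqrt(1.4043)
x = 1.185 um


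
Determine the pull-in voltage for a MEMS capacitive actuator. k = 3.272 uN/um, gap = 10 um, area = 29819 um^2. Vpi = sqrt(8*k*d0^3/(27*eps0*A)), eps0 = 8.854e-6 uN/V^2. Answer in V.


Step 1: Compute numerator: 8 * k * d0^3 = 8 * 3.272 * 10^3 = 26176.0
Step 2: Compute denominator: 27 * eps0 * A = 27 * 8.854e-6 * 29819 = 7.128471
Step 3: Vpi = sqrt(26176.0 / 7.128471)
Vpi = 60.6 V


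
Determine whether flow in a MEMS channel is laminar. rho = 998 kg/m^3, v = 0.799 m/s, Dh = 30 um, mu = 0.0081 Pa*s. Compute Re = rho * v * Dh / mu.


Step 1: Convert Dh to meters: Dh = 30e-6 m
Step 2: Re = rho * v * Dh / mu
Re = 998 * 0.799 * 30e-6 / 0.0081
Re = 2.953
Since Re = 2.953 is below ~2300, the flow is laminar.
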